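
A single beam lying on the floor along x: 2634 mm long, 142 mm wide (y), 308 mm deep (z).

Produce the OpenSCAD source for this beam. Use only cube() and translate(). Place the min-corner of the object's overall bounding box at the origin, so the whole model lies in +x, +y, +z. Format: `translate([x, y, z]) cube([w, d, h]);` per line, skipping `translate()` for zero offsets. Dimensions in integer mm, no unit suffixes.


cube([2634, 142, 308]);


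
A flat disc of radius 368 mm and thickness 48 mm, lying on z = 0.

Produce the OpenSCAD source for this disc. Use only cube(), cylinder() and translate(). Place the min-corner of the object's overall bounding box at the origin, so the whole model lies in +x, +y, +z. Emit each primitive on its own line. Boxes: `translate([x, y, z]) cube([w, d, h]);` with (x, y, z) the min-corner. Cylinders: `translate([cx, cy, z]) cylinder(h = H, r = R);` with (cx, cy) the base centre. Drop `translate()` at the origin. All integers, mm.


translate([368, 368, 0]) cylinder(h = 48, r = 368);


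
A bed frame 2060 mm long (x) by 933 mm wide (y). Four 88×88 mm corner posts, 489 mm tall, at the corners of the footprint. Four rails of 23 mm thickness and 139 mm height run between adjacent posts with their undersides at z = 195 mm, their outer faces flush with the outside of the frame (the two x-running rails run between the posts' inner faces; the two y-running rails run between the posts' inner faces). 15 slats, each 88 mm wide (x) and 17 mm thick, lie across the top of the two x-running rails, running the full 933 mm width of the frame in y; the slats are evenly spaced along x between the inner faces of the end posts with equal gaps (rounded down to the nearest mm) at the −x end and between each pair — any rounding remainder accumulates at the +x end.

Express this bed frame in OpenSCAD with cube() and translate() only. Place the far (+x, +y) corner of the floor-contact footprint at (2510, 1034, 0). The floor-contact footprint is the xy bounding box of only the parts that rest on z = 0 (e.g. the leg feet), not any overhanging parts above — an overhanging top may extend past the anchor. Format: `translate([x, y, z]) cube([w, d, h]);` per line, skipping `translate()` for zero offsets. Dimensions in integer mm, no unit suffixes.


translate([450, 101, 0]) cube([88, 88, 489]);
translate([450, 946, 0]) cube([88, 88, 489]);
translate([2422, 101, 0]) cube([88, 88, 489]);
translate([2422, 946, 0]) cube([88, 88, 489]);
translate([538, 101, 195]) cube([1884, 23, 139]);
translate([538, 1011, 195]) cube([1884, 23, 139]);
translate([450, 189, 195]) cube([23, 757, 139]);
translate([2487, 189, 195]) cube([23, 757, 139]);
translate([573, 101, 334]) cube([88, 933, 17]);
translate([696, 101, 334]) cube([88, 933, 17]);
translate([819, 101, 334]) cube([88, 933, 17]);
translate([942, 101, 334]) cube([88, 933, 17]);
translate([1065, 101, 334]) cube([88, 933, 17]);
translate([1188, 101, 334]) cube([88, 933, 17]);
translate([1311, 101, 334]) cube([88, 933, 17]);
translate([1434, 101, 334]) cube([88, 933, 17]);
translate([1557, 101, 334]) cube([88, 933, 17]);
translate([1680, 101, 334]) cube([88, 933, 17]);
translate([1803, 101, 334]) cube([88, 933, 17]);
translate([1926, 101, 334]) cube([88, 933, 17]);
translate([2049, 101, 334]) cube([88, 933, 17]);
translate([2172, 101, 334]) cube([88, 933, 17]);
translate([2295, 101, 334]) cube([88, 933, 17]);


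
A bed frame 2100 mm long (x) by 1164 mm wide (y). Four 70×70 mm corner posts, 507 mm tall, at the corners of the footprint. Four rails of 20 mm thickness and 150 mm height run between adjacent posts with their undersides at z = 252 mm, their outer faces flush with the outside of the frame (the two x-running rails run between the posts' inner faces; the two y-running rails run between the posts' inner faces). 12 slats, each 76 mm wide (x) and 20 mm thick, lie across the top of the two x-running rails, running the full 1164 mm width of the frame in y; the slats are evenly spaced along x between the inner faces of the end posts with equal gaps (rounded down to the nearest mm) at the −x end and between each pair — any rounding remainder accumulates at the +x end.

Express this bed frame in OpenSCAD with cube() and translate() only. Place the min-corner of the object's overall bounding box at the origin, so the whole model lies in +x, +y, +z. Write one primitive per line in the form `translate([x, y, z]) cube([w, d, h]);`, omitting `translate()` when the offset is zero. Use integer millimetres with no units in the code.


cube([70, 70, 507]);
translate([0, 1094, 0]) cube([70, 70, 507]);
translate([2030, 0, 0]) cube([70, 70, 507]);
translate([2030, 1094, 0]) cube([70, 70, 507]);
translate([70, 0, 252]) cube([1960, 20, 150]);
translate([70, 1144, 252]) cube([1960, 20, 150]);
translate([0, 70, 252]) cube([20, 1024, 150]);
translate([2080, 70, 252]) cube([20, 1024, 150]);
translate([150, 0, 402]) cube([76, 1164, 20]);
translate([306, 0, 402]) cube([76, 1164, 20]);
translate([462, 0, 402]) cube([76, 1164, 20]);
translate([618, 0, 402]) cube([76, 1164, 20]);
translate([774, 0, 402]) cube([76, 1164, 20]);
translate([930, 0, 402]) cube([76, 1164, 20]);
translate([1086, 0, 402]) cube([76, 1164, 20]);
translate([1242, 0, 402]) cube([76, 1164, 20]);
translate([1398, 0, 402]) cube([76, 1164, 20]);
translate([1554, 0, 402]) cube([76, 1164, 20]);
translate([1710, 0, 402]) cube([76, 1164, 20]);
translate([1866, 0, 402]) cube([76, 1164, 20]);


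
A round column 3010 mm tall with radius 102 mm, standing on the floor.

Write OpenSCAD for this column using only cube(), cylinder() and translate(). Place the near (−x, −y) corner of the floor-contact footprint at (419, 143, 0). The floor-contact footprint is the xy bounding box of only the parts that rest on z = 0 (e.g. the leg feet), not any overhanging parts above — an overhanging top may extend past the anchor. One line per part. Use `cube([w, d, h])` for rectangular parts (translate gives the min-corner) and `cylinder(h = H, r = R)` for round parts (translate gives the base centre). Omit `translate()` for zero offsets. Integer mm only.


translate([521, 245, 0]) cylinder(h = 3010, r = 102);


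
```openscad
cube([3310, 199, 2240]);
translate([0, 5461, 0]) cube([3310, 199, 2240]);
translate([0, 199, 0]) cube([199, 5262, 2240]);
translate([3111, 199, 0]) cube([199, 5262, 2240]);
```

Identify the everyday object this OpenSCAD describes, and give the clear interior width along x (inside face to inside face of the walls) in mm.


A house (or room) frame. The interior width is 2912 mm.

Four 2240 mm walls enclosing a rectangle with no floor or roof — a room or house frame. Outside width is 3310 mm and wall thickness is 199 mm, so the interior width is 3310 − 2 × 199 = 2912 mm.


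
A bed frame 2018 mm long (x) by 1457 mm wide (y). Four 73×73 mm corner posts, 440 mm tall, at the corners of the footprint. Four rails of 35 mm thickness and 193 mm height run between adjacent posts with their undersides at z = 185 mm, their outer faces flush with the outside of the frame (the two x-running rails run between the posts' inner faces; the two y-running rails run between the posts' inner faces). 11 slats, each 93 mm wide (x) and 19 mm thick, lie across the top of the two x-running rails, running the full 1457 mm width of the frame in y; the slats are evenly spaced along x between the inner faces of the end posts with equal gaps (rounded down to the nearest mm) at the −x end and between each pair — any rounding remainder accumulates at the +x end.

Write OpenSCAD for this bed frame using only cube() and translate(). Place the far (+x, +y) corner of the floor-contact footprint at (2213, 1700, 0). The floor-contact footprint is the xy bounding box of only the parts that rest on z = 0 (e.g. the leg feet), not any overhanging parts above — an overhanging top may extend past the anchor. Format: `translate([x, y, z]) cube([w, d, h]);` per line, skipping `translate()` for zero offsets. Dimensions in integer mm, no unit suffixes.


translate([195, 243, 0]) cube([73, 73, 440]);
translate([195, 1627, 0]) cube([73, 73, 440]);
translate([2140, 243, 0]) cube([73, 73, 440]);
translate([2140, 1627, 0]) cube([73, 73, 440]);
translate([268, 243, 185]) cube([1872, 35, 193]);
translate([268, 1665, 185]) cube([1872, 35, 193]);
translate([195, 316, 185]) cube([35, 1311, 193]);
translate([2178, 316, 185]) cube([35, 1311, 193]);
translate([338, 243, 378]) cube([93, 1457, 19]);
translate([501, 243, 378]) cube([93, 1457, 19]);
translate([664, 243, 378]) cube([93, 1457, 19]);
translate([827, 243, 378]) cube([93, 1457, 19]);
translate([990, 243, 378]) cube([93, 1457, 19]);
translate([1153, 243, 378]) cube([93, 1457, 19]);
translate([1316, 243, 378]) cube([93, 1457, 19]);
translate([1479, 243, 378]) cube([93, 1457, 19]);
translate([1642, 243, 378]) cube([93, 1457, 19]);
translate([1805, 243, 378]) cube([93, 1457, 19]);
translate([1968, 243, 378]) cube([93, 1457, 19]);


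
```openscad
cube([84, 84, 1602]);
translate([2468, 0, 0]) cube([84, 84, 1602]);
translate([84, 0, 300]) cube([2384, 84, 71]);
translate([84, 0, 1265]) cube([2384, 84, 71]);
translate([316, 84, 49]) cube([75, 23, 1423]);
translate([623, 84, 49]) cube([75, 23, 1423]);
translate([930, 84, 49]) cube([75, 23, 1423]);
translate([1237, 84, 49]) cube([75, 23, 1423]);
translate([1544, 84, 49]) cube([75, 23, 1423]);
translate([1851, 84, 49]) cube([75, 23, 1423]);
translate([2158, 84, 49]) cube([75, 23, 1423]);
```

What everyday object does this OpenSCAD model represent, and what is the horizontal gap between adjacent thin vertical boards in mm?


A fence section. The picket gap is 232 mm.

Two posts, two rails, 7 pickets — a fence section. Span 2384 mm holds 7 pickets of 75 mm with 8 equal gaps: ⌊(2384 − 7·75) / 8⌋ = 232 mm.


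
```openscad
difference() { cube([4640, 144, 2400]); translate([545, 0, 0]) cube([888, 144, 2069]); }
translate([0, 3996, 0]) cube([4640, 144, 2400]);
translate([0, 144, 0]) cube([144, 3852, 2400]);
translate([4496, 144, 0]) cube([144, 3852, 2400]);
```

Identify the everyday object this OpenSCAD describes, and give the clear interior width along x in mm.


A single room. The interior width is 4352 mm.

Four walls enclosing a rectangle with a door in the front wall — a room. Outside width 4640 minus two 144 mm walls gives 4352 mm.


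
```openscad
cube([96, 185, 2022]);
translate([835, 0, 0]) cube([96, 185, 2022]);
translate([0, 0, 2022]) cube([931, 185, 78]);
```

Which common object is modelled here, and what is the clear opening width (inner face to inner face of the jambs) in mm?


A door frame. The clear opening width is 739 mm.

Two 2022 mm tall posts with a header on top — a door frame. The left jamb is 96 mm wide at x = 0; the right jamb starts at x = 835. The clear opening is 835 − 96 = 739 mm.


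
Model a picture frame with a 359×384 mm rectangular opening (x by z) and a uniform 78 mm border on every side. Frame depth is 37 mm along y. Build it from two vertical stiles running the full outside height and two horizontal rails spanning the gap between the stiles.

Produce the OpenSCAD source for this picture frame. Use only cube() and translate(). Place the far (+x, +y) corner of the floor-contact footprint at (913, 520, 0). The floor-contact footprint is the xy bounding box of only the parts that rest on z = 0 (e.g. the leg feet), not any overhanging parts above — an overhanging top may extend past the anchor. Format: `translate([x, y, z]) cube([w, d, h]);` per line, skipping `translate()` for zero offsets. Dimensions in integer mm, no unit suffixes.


translate([398, 483, 0]) cube([78, 37, 540]);
translate([835, 483, 0]) cube([78, 37, 540]);
translate([476, 483, 0]) cube([359, 37, 78]);
translate([476, 483, 462]) cube([359, 37, 78]);


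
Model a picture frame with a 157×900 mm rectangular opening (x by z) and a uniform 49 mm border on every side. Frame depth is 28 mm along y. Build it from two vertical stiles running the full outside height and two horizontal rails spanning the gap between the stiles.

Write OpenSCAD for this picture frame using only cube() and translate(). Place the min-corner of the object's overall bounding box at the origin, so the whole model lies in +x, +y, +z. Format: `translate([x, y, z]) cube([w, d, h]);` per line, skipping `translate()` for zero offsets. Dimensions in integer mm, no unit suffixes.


cube([49, 28, 998]);
translate([206, 0, 0]) cube([49, 28, 998]);
translate([49, 0, 0]) cube([157, 28, 49]);
translate([49, 0, 949]) cube([157, 28, 49]);


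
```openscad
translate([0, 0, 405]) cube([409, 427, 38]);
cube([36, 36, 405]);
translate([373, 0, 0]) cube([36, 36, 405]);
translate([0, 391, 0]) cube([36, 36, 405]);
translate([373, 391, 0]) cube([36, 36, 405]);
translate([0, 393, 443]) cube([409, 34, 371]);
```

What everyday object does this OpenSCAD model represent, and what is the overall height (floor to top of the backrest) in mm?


A chair. The overall height is 814 mm.

A slab on four corner posts with a tall panel at the back — a chair. The seat slab sits at z = 405 with thickness 38, and the 371 mm backrest starts at the seat top, so the overall height is 405 + 38 + 371 = 814 mm.


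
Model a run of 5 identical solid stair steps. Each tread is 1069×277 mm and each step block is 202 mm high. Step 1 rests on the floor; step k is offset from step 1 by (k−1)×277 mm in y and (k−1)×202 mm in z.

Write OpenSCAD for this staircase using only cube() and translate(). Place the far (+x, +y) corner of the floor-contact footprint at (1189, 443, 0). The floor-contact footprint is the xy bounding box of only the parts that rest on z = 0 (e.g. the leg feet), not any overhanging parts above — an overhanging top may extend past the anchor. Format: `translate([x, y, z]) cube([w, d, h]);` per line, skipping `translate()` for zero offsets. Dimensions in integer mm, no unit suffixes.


translate([120, 166, 0]) cube([1069, 277, 202]);
translate([120, 443, 202]) cube([1069, 277, 202]);
translate([120, 720, 404]) cube([1069, 277, 202]);
translate([120, 997, 606]) cube([1069, 277, 202]);
translate([120, 1274, 808]) cube([1069, 277, 202]);


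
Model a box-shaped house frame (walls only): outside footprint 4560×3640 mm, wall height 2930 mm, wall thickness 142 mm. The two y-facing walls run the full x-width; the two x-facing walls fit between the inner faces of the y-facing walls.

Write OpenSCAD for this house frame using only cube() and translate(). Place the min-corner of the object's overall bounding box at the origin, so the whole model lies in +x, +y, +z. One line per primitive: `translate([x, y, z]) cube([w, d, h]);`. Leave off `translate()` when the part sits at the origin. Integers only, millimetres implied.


cube([4560, 142, 2930]);
translate([0, 3498, 0]) cube([4560, 142, 2930]);
translate([0, 142, 0]) cube([142, 3356, 2930]);
translate([4418, 142, 0]) cube([142, 3356, 2930]);


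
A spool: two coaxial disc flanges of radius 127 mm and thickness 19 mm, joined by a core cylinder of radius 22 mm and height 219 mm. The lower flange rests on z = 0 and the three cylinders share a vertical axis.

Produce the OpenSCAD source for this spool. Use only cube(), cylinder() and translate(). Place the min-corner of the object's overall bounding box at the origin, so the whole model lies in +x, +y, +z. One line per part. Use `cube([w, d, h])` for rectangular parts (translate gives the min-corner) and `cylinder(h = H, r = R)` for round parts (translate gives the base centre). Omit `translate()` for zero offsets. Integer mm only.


translate([127, 127, 0]) cylinder(h = 19, r = 127);
translate([127, 127, 19]) cylinder(h = 219, r = 22);
translate([127, 127, 238]) cylinder(h = 19, r = 127);


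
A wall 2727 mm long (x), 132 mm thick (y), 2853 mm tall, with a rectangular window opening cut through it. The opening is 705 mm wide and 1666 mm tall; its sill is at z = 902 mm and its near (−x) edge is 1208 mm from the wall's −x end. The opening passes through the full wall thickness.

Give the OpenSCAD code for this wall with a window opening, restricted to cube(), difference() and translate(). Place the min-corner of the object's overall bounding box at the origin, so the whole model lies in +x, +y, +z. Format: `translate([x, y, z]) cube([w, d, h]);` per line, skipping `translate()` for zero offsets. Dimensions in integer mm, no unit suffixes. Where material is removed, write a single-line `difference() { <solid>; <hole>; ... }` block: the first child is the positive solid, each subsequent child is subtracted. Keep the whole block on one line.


difference() { cube([2727, 132, 2853]); translate([1208, 0, 902]) cube([705, 132, 1666]); }


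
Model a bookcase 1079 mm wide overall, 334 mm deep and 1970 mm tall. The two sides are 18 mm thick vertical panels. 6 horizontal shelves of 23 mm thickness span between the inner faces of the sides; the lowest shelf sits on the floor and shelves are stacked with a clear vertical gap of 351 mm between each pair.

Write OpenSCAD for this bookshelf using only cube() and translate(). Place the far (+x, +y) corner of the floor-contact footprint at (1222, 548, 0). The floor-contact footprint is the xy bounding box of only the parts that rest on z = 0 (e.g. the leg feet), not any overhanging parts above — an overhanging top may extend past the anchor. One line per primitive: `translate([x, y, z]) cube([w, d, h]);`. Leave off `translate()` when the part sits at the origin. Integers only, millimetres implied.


translate([143, 214, 0]) cube([18, 334, 1970]);
translate([1204, 214, 0]) cube([18, 334, 1970]);
translate([161, 214, 0]) cube([1043, 334, 23]);
translate([161, 214, 374]) cube([1043, 334, 23]);
translate([161, 214, 748]) cube([1043, 334, 23]);
translate([161, 214, 1122]) cube([1043, 334, 23]);
translate([161, 214, 1496]) cube([1043, 334, 23]);
translate([161, 214, 1870]) cube([1043, 334, 23]);


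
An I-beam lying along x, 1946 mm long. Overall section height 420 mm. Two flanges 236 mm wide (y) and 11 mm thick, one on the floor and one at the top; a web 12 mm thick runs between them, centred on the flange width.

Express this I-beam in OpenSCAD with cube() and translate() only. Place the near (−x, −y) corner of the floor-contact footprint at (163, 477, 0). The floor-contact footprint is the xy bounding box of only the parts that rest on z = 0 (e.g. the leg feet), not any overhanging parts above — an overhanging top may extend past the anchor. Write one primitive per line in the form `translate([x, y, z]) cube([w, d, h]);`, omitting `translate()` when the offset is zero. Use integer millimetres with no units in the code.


translate([163, 477, 0]) cube([1946, 236, 11]);
translate([163, 589, 11]) cube([1946, 12, 398]);
translate([163, 477, 409]) cube([1946, 236, 11]);


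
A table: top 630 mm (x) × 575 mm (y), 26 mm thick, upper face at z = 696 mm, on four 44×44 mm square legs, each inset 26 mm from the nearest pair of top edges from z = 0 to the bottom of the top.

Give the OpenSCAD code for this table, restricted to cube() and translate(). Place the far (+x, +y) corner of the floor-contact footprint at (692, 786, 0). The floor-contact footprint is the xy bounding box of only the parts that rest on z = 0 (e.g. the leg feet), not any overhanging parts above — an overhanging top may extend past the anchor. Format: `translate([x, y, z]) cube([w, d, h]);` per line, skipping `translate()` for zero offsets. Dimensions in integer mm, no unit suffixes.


translate([88, 237, 670]) cube([630, 575, 26]);
translate([114, 263, 0]) cube([44, 44, 670]);
translate([648, 263, 0]) cube([44, 44, 670]);
translate([114, 742, 0]) cube([44, 44, 670]);
translate([648, 742, 0]) cube([44, 44, 670]);


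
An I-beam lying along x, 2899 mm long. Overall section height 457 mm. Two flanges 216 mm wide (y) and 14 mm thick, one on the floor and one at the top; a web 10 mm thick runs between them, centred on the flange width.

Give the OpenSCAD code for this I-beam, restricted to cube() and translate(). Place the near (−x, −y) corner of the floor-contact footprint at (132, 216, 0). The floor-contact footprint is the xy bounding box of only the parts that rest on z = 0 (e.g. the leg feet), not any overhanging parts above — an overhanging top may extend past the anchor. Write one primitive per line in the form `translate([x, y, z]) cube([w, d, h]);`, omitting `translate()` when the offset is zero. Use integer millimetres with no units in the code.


translate([132, 216, 0]) cube([2899, 216, 14]);
translate([132, 319, 14]) cube([2899, 10, 429]);
translate([132, 216, 443]) cube([2899, 216, 14]);


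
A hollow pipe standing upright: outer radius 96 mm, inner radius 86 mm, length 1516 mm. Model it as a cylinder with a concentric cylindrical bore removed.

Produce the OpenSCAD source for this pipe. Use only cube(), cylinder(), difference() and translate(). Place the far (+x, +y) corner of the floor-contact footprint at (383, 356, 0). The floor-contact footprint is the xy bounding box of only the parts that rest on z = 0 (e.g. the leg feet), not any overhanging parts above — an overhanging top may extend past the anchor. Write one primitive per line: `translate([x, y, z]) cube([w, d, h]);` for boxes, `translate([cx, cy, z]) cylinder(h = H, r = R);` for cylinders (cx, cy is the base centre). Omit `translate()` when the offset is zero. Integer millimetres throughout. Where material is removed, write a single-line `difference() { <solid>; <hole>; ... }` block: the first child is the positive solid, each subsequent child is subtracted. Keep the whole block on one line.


difference() { translate([287, 260, 0]) cylinder(h = 1516, r = 96); translate([287, 260, 0]) cylinder(h = 1516, r = 86); }


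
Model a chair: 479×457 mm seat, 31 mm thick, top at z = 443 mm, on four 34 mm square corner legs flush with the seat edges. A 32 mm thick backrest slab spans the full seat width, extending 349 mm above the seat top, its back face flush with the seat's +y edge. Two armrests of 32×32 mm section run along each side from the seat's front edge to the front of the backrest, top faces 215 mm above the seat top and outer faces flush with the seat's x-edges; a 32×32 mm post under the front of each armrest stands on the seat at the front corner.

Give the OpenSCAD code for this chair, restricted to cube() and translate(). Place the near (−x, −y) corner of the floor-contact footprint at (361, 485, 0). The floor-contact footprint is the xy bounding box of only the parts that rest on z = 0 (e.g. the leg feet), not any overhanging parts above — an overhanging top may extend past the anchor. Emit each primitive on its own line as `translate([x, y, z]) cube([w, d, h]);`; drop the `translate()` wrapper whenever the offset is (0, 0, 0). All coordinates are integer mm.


translate([361, 485, 412]) cube([479, 457, 31]);
translate([361, 485, 0]) cube([34, 34, 412]);
translate([806, 485, 0]) cube([34, 34, 412]);
translate([361, 908, 0]) cube([34, 34, 412]);
translate([806, 908, 0]) cube([34, 34, 412]);
translate([361, 910, 443]) cube([479, 32, 349]);
translate([361, 485, 626]) cube([32, 425, 32]);
translate([808, 485, 626]) cube([32, 425, 32]);
translate([361, 485, 443]) cube([32, 32, 183]);
translate([808, 485, 443]) cube([32, 32, 183]);


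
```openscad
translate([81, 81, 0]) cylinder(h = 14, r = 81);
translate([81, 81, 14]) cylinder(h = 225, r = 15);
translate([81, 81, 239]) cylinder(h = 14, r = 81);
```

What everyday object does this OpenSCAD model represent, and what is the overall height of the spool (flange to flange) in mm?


A spool. The overall height is 253 mm.

Three coaxial cylinders, large–small–large — a spool. Two 14 mm flanges and a 225 mm core give 14 + 225 + 14 = 253 mm.


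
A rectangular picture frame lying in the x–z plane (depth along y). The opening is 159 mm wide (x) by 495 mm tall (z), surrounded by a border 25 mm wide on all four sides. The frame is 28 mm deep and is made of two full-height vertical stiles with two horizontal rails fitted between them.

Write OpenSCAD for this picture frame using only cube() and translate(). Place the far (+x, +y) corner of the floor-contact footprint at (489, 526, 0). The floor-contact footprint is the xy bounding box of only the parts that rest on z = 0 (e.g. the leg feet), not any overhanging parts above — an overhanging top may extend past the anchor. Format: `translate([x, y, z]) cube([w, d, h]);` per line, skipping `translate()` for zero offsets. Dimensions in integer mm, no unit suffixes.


translate([280, 498, 0]) cube([25, 28, 545]);
translate([464, 498, 0]) cube([25, 28, 545]);
translate([305, 498, 0]) cube([159, 28, 25]);
translate([305, 498, 520]) cube([159, 28, 25]);


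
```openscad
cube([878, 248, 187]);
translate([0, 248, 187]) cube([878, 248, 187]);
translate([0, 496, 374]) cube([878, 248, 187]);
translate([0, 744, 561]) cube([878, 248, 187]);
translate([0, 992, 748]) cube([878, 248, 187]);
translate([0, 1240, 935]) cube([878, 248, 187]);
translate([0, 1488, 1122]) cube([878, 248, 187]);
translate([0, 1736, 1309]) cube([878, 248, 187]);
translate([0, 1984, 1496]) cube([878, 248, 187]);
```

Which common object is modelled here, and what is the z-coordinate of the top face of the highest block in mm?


A staircase. The total rise is 1683 mm.

9 identical blocks, each offset up and back from the previous — a staircase. Each step is 187 mm tall and there are 9 of them, so the total rise is 9 × 187 = 1683 mm.


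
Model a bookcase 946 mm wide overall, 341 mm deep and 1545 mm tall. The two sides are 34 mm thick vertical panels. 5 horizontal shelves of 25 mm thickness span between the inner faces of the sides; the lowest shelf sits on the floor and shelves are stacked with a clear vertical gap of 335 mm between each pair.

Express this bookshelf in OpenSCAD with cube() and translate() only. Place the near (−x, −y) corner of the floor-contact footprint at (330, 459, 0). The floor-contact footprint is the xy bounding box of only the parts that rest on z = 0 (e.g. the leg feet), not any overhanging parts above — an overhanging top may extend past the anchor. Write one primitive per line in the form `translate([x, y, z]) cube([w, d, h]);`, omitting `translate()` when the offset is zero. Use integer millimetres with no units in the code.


translate([330, 459, 0]) cube([34, 341, 1545]);
translate([1242, 459, 0]) cube([34, 341, 1545]);
translate([364, 459, 0]) cube([878, 341, 25]);
translate([364, 459, 360]) cube([878, 341, 25]);
translate([364, 459, 720]) cube([878, 341, 25]);
translate([364, 459, 1080]) cube([878, 341, 25]);
translate([364, 459, 1440]) cube([878, 341, 25]);


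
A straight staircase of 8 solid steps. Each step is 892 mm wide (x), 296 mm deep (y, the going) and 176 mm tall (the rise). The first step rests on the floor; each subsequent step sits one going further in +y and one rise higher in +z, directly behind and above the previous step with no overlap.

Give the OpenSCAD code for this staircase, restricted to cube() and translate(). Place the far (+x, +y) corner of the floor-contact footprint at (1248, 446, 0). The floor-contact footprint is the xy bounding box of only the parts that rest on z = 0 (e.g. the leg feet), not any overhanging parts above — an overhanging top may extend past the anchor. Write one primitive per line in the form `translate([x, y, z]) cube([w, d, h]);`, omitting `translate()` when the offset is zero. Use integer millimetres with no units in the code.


translate([356, 150, 0]) cube([892, 296, 176]);
translate([356, 446, 176]) cube([892, 296, 176]);
translate([356, 742, 352]) cube([892, 296, 176]);
translate([356, 1038, 528]) cube([892, 296, 176]);
translate([356, 1334, 704]) cube([892, 296, 176]);
translate([356, 1630, 880]) cube([892, 296, 176]);
translate([356, 1926, 1056]) cube([892, 296, 176]);
translate([356, 2222, 1232]) cube([892, 296, 176]);


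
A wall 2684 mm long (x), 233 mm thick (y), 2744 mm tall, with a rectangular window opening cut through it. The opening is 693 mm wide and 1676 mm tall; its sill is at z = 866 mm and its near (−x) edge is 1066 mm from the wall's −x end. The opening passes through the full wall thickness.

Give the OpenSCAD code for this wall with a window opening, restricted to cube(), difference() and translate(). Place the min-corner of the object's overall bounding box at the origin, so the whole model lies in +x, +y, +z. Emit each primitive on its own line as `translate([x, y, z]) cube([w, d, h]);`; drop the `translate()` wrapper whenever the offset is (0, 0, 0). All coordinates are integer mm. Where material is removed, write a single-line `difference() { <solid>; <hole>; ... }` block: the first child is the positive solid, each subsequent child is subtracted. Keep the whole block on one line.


difference() { cube([2684, 233, 2744]); translate([1066, 0, 866]) cube([693, 233, 1676]); }


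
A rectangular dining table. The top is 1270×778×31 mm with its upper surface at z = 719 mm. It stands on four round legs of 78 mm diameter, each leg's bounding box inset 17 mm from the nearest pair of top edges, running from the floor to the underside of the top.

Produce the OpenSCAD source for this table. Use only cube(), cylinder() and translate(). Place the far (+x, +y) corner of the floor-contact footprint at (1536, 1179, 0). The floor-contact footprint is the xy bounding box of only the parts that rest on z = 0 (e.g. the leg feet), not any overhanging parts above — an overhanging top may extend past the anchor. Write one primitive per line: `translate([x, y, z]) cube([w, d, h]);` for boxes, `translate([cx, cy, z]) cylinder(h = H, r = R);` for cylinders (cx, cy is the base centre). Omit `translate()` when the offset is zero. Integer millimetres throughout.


translate([283, 418, 688]) cube([1270, 778, 31]);
translate([339, 474, 0]) cylinder(h = 688, r = 39);
translate([1497, 474, 0]) cylinder(h = 688, r = 39);
translate([339, 1140, 0]) cylinder(h = 688, r = 39);
translate([1497, 1140, 0]) cylinder(h = 688, r = 39);


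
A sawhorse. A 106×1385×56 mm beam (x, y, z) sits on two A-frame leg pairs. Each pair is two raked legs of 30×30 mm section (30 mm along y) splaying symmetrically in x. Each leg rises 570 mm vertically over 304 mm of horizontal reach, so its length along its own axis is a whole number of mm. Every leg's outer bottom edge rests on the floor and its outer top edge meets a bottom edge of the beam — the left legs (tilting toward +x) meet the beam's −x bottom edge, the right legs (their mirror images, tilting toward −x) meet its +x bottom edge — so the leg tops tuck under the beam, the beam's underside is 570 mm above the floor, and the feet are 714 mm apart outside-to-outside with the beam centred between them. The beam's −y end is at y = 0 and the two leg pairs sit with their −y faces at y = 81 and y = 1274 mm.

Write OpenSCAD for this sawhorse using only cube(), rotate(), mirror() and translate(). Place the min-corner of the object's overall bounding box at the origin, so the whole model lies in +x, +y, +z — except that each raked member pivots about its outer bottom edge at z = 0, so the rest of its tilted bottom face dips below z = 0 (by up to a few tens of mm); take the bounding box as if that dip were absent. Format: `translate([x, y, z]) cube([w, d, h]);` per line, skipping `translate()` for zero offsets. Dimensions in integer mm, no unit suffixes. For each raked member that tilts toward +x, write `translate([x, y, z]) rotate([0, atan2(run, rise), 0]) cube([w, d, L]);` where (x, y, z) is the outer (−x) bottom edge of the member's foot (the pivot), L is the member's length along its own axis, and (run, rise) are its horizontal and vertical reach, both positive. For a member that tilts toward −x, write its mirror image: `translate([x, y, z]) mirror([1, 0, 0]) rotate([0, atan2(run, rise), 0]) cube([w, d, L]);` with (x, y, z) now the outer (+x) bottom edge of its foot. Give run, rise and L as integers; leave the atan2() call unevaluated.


translate([304, 0, 570]) cube([106, 1385, 56]);
translate([0, 81, 0]) rotate([0, atan2(304, 570), 0]) cube([30, 30, 646]);
translate([714, 81, 0]) mirror([1, 0, 0]) rotate([0, atan2(304, 570), 0]) cube([30, 30, 646]);
translate([0, 1274, 0]) rotate([0, atan2(304, 570), 0]) cube([30, 30, 646]);
translate([714, 1274, 0]) mirror([1, 0, 0]) rotate([0, atan2(304, 570), 0]) cube([30, 30, 646]);


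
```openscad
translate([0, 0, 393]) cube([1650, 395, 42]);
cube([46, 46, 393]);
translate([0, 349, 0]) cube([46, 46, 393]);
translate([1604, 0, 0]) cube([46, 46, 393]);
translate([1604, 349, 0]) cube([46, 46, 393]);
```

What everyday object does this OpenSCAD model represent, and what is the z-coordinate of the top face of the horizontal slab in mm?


A bench. The seat-top height is 435 mm.

A long slab on four corner posts — a bench. The slab sits at z = 393 with thickness 42, so the top is 393 + 42 = 435 mm.


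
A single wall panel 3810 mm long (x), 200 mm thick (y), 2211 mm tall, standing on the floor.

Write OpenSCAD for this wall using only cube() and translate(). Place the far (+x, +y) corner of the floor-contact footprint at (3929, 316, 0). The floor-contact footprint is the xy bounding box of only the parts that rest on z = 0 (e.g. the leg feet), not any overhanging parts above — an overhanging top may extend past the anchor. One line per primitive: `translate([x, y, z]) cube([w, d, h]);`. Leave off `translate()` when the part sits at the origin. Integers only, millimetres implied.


translate([119, 116, 0]) cube([3810, 200, 2211]);


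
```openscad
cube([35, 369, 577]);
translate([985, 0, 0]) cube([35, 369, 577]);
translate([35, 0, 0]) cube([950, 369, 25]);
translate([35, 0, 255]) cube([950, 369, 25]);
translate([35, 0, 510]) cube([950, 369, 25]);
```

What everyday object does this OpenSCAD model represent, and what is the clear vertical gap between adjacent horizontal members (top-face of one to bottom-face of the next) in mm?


A bookshelf. The clear shelf gap is 230 mm.

Two tall side panels with 3 horizontal boards between them — a bookshelf. The first two shelf undersides are at z = 0 and z = 255; with shelf thickness 25, the clear gap is 255 − 0 − 25 = 230 mm.


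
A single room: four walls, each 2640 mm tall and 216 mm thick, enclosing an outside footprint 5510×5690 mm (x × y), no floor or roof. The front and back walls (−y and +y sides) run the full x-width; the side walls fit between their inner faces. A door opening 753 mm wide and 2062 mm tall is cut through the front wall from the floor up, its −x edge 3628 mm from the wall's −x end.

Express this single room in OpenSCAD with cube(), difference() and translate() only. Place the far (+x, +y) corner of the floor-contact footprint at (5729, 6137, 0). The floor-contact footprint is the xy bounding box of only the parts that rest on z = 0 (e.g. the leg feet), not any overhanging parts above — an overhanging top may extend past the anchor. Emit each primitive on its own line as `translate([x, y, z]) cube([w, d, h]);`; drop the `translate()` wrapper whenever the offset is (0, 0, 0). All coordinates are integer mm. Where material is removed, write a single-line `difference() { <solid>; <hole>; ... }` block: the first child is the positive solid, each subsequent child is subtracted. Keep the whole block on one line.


difference() { translate([219, 447, 0]) cube([5510, 216, 2640]); translate([3847, 447, 0]) cube([753, 216, 2062]); }
translate([219, 5921, 0]) cube([5510, 216, 2640]);
translate([219, 663, 0]) cube([216, 5258, 2640]);
translate([5513, 663, 0]) cube([216, 5258, 2640]);


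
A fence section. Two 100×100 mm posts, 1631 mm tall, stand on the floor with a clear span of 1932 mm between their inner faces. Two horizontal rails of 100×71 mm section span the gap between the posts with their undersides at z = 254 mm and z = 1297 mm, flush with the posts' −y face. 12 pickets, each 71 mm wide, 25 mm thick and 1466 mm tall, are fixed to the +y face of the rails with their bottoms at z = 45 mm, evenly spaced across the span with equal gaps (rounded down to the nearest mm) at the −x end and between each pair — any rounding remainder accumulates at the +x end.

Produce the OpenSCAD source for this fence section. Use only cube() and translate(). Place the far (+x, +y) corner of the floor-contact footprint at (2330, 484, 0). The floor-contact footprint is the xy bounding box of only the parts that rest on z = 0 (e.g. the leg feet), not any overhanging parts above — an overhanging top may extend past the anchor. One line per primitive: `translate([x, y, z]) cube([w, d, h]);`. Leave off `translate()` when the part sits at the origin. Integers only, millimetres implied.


translate([198, 384, 0]) cube([100, 100, 1631]);
translate([2230, 384, 0]) cube([100, 100, 1631]);
translate([298, 384, 254]) cube([1932, 100, 71]);
translate([298, 384, 1297]) cube([1932, 100, 71]);
translate([381, 484, 45]) cube([71, 25, 1466]);
translate([535, 484, 45]) cube([71, 25, 1466]);
translate([689, 484, 45]) cube([71, 25, 1466]);
translate([843, 484, 45]) cube([71, 25, 1466]);
translate([997, 484, 45]) cube([71, 25, 1466]);
translate([1151, 484, 45]) cube([71, 25, 1466]);
translate([1305, 484, 45]) cube([71, 25, 1466]);
translate([1459, 484, 45]) cube([71, 25, 1466]);
translate([1613, 484, 45]) cube([71, 25, 1466]);
translate([1767, 484, 45]) cube([71, 25, 1466]);
translate([1921, 484, 45]) cube([71, 25, 1466]);
translate([2075, 484, 45]) cube([71, 25, 1466]);


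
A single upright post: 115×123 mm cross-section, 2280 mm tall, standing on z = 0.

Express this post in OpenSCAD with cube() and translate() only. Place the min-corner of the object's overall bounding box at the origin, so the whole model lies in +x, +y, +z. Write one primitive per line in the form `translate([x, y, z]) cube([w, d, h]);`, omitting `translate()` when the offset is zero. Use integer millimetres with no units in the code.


cube([115, 123, 2280]);


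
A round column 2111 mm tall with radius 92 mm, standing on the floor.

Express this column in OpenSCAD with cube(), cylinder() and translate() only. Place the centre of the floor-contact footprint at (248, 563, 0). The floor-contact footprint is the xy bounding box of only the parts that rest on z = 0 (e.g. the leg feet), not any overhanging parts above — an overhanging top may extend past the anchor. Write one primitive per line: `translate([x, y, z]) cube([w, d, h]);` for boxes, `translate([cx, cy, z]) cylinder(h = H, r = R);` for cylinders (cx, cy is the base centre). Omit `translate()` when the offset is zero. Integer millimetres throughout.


translate([248, 563, 0]) cylinder(h = 2111, r = 92);


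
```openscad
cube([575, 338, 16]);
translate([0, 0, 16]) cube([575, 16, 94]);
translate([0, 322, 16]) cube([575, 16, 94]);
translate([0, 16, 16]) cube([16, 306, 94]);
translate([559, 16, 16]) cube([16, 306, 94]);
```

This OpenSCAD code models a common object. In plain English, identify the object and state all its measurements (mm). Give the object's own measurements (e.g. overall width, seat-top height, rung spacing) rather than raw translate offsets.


An open-topped rectangular box: outside dimensions 575×338×110 mm, with a uniform wall and base thickness of 16 mm. The base is a full 575×338 slab on the floor; four walls sit on top of the base. The front and back walls (the −y and +y sides) span the full width; the two side walls fit between them.


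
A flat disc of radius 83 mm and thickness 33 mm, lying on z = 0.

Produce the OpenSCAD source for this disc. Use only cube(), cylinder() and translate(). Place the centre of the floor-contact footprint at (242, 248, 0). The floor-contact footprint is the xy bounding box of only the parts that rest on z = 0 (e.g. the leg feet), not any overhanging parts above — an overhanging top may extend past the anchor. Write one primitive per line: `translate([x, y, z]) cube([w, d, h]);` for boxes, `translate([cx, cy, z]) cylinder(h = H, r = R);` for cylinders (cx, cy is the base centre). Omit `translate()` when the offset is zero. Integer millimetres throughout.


translate([242, 248, 0]) cylinder(h = 33, r = 83);


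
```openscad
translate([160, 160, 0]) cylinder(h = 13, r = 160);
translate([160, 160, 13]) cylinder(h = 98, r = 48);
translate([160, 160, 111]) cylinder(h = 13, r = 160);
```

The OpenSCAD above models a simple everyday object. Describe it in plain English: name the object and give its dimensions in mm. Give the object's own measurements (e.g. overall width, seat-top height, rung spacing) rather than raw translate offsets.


A spool: two coaxial disc flanges of radius 160 mm and thickness 13 mm, joined by a core cylinder of radius 48 mm and height 98 mm. The lower flange rests on z = 0 and the three cylinders share a vertical axis.
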